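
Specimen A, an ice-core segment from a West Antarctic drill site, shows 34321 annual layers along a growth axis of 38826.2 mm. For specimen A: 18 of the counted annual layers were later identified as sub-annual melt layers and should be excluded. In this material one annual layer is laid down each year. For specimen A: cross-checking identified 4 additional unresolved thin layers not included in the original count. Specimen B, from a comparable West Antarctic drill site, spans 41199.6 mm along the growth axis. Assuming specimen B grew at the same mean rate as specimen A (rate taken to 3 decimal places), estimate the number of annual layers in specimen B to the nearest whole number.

Specimen A: after corrections the count is 34321 − 18 + 4 = 34307 annual layers.
A: Extension rate ≈ 38826.2 / 34307 = 1.132 mm/yr.
B spans 41199.6 / 1.132 = 36395.41 years ≈ 36395 annual layers.

36395 annual layers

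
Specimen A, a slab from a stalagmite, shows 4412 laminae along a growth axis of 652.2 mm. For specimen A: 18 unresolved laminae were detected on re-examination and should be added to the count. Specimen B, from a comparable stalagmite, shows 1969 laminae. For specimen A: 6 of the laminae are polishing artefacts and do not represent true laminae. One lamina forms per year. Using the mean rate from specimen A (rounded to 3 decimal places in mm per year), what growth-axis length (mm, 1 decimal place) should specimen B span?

Specimen A: adjusted count: 4412 − 6 + 18 = 4424 laminae.
A: Extension rate ≈ 652.2 / 4424 = 0.147 mm/yr.
Length of B = 0.147 × 1969 = 289.4 mm.

289.4 mm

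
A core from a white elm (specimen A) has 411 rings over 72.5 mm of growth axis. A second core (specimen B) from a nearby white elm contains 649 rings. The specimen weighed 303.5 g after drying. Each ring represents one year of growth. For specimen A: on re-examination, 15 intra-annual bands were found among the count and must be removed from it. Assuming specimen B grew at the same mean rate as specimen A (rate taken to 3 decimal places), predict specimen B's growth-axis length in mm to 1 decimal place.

Specimen A: correcting the raw count gives 411 − 15 = 396 true rings.
A: 72.5 mm over 396 years gives 72.5 / 396 ≈ 0.183 mm/year.
Length of B = 0.183 × 649 = 118.8 mm.

118.8 mm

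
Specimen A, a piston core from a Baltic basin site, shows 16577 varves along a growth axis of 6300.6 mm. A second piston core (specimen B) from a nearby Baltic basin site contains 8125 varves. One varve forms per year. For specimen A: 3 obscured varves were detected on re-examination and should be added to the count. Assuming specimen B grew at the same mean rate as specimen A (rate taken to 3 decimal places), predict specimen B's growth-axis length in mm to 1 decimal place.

Specimen A: correcting the raw count gives 16577 + 3 = 16580 true varves.
A: Mean rate = 6300.6 mm / 16580 years ≈ 0.380 mm/year.
B's length ≈ 0.380 × 8125 = 3087.5 mm.

3087.5 mm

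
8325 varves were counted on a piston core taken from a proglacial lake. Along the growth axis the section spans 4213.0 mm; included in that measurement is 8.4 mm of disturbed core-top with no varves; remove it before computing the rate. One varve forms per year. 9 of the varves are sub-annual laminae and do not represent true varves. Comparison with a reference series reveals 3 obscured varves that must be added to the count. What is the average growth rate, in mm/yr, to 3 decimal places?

0.505 mm/yr

After corrections the count is 8325 − 9 + 3 = 8319 varves.
Removing the 8.4 mm offcut leaves 4213.0 − 8.4 = 4204.6 mm.
4204.6 mm over 8319 years gives 4204.6 / 8319 ≈ 0.505 mm/yr.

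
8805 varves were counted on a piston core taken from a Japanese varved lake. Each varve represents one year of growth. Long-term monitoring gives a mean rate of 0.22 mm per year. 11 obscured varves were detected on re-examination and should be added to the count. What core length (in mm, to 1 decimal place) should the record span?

After corrections the count is 8805 + 11 = 8816 varves.
Length ≈ 0.22 × 8816 = 1939.5 mm.

1939.5 mm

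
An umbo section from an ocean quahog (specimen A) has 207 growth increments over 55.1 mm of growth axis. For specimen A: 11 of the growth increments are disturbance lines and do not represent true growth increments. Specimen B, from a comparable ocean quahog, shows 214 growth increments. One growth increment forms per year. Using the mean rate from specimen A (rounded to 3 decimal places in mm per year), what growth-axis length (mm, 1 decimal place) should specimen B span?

Specimen A: adjusted count: 207 − 11 = 196 growth increments.
A: 55.1 mm over 196 years gives 55.1 / 196 ≈ 0.281 mm/year.
For B, 0.281 mm/year × 214 years = 60.1 mm.

60.1 mm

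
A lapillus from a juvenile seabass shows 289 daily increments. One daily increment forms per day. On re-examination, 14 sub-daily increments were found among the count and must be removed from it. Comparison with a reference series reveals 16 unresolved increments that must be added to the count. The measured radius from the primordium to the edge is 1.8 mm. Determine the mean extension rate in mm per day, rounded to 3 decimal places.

0.006 mm per day

Adjusted count: 289 − 14 + 16 = 291 daily increments.
Extension rate ≈ 1.8 / 291 = 0.006 mm per day.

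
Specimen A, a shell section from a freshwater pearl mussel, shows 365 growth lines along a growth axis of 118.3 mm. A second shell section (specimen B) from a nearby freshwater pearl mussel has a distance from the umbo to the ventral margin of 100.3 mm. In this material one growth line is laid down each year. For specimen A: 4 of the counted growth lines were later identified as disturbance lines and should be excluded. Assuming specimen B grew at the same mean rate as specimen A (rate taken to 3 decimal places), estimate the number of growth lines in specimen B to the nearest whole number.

306 growth lines

Specimen A: after corrections the count is 365 − 4 = 361 growth lines.
A: 118.3 mm over 361 years gives 118.3 / 361 ≈ 0.328 mm/yr.
For B, 100.3 / 0.328 = 305.79 years ≈ 306 growth lines.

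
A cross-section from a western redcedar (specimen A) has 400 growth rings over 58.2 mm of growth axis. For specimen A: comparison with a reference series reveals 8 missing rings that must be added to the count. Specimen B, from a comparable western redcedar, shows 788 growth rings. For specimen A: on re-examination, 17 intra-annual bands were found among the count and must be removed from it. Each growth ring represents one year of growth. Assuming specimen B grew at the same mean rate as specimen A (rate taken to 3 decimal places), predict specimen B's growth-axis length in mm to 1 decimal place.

Specimen A: correcting the raw count gives 400 − 17 + 8 = 391 true growth rings.
A: Mean rate = 58.2 mm / 391 years ≈ 0.149 mm per year.
For B, 0.149 mm/year × 788 years = 117.4 mm.

117.4 mm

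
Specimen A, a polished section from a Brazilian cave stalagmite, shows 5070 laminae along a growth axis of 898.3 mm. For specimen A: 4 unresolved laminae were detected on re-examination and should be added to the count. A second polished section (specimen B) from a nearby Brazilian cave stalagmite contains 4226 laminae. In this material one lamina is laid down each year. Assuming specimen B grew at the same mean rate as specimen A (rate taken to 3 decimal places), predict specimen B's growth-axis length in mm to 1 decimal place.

748.0 mm

Specimen A: after corrections the count is 5070 + 4 = 5074 laminae.
A: Mean rate = 898.3 mm / 5074 years ≈ 0.177 mm/year.
Length of B = 0.177 × 4226 = 748.0 mm.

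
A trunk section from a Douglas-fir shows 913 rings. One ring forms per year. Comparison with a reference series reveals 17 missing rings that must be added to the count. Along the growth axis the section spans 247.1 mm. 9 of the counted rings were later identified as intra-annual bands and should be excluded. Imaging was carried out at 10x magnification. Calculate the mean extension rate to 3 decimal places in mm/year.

0.268 mm/year

Adjusted count: 913 − 9 + 17 = 921 rings.
247.1 mm over 921 years gives 247.1 / 921 ≈ 0.268 mm/year.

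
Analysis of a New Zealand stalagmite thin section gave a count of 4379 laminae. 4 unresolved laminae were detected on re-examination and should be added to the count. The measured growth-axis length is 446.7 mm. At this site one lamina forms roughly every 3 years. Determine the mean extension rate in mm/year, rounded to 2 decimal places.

After corrections the count is 4379 + 4 = 4383 laminae.
4383 laminae at 3 years each span 4383 × 3 = 13149 years.
Extension rate ≈ 446.7 / 13149 = 0.03 mm/year.

0.03 mm/year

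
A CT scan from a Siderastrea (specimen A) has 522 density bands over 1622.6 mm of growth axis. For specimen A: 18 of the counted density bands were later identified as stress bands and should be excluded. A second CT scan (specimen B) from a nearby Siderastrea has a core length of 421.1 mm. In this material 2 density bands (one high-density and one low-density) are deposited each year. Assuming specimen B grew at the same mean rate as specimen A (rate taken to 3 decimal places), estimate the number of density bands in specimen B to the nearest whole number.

Specimen A: after corrections the count is 522 − 18 = 504 density bands.
Specimen A: 504 density bands at 2 per year is 504 / 2 = 252 years.
A: Mean rate = 1622.6 mm / 252 years ≈ 6.439 mm per year.
Specimen B: 421.1 mm / 6.439 mm per year = 65.40 years; at 2 density bands per year that is 65.40 × 2 ≈ 131 density bands.

131 density bands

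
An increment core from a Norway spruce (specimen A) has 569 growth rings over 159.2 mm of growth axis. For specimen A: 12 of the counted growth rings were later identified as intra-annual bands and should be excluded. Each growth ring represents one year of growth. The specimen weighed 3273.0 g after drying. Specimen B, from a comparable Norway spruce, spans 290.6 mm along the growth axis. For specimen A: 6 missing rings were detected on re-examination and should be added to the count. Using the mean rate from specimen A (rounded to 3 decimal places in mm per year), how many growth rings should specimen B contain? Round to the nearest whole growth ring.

1027 growth rings

Specimen A: correcting the raw count gives 569 − 12 + 6 = 563 true growth rings.
A: Mean rate = 159.2 mm / 563 years ≈ 0.283 mm/year.
Specimen B: 290.6 mm / 0.283 mm per year = 1026.86 years ≈ 1027 growth rings.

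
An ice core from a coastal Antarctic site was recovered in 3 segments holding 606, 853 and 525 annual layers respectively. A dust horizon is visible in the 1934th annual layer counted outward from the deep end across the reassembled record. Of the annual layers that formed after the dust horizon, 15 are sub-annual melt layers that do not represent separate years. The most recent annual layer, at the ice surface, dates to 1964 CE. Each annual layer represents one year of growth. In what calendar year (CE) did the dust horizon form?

1929 CE

Total annual layers = 606 + 853 + 525 = 1984.
The dust horizon sits at annual layer 1934 from the deep end, so 1984 − 1934 = 50 annual layers formed after it.
Excluding 15 false annual layers: 50 − 15 = 35.
1964 − 35 = 1929 CE.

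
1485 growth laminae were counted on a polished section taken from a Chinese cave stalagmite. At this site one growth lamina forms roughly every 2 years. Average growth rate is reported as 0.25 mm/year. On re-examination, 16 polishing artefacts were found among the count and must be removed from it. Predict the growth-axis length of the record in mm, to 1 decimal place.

After corrections the count is 1485 − 16 = 1469 growth laminae.
Multiplying by 2 years per growth lamina: 1469 × 2 = 2938 years.
Length ≈ 0.25 × 2938 = 734.5 mm.

734.5 mm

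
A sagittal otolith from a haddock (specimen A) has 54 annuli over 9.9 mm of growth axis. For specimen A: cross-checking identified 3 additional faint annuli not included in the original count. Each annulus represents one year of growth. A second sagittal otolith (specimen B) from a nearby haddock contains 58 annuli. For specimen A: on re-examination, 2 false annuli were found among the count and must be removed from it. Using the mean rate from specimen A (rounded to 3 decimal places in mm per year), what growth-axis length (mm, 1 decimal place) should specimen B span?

Specimen A: correcting the raw count gives 54 − 2 + 3 = 55 true annuli.
A: Mean rate = 9.9 mm / 55 years ≈ 0.180 mm/yr.
B's length ≈ 0.180 × 58 = 10.4 mm.

10.4 mm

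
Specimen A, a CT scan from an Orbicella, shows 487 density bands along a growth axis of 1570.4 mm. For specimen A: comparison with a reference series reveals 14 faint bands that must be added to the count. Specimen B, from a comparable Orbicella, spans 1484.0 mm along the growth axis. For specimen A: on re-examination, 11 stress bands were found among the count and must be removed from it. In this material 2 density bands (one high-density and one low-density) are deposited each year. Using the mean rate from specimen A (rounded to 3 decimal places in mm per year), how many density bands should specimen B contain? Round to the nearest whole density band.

463 density bands

Specimen A: true density band count = 487 − 11 + 14 = 490.
Specimen A: dividing by 2 density bands per year: 490 / 2 = 245 years.
A: Mean rate = 1570.4 mm / 245 years ≈ 6.410 mm/year.
Specimen B: 1484.0 mm / 6.410 mm per year = 231.51 years; at 2 density bands per year that is 231.51 × 2 ≈ 463 density bands.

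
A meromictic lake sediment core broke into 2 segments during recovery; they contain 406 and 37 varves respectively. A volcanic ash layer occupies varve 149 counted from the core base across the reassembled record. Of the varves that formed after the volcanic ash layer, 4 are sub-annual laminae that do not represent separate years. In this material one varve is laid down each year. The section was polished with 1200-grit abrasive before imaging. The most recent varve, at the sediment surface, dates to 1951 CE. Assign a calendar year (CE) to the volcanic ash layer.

Total varves = 406 + 37 = 443.
Between varve 149 and the sediment surface there are 443 − 149 = 294 varves.
294 − 4 false = 290 true varves after the volcanic ash layer.
1951 − 290 = 1661 CE.

1661 CE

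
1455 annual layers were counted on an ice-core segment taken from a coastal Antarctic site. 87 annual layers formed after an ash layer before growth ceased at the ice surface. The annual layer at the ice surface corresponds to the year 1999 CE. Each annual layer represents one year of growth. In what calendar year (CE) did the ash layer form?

1912 CE

87 annual layers post-date the ash layer.
1999 − 87 = 1912 CE.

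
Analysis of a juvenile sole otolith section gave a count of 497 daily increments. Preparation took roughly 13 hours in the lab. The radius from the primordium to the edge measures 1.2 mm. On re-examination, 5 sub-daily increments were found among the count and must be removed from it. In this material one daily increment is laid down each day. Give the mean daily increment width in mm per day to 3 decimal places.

0.002 mm per day

True daily increment count = 497 − 5 = 492.
Mean rate = 1.2 mm / 492 days ≈ 0.002 mm per day.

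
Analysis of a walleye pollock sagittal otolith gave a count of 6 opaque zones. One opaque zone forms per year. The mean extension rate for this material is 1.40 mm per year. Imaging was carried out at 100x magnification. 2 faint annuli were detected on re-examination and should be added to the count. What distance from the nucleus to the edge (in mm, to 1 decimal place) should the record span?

After corrections the count is 6 + 2 = 8 opaque zones.
Predicted length = 1.40 mm/year × 8 years = 11.2 mm.

11.2 mm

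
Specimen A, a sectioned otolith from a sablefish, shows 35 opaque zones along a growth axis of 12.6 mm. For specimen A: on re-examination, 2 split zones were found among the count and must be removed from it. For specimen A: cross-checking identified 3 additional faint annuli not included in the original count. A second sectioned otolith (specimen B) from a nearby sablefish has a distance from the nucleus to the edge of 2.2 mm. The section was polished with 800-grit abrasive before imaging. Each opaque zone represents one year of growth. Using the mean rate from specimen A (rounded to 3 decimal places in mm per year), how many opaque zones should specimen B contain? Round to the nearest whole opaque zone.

6 opaque zones

Specimen A: after corrections the count is 35 − 2 + 3 = 36 opaque zones.
A: Mean rate = 12.6 mm / 36 years ≈ 0.350 mm per year.
For B, 2.2 / 0.350 = 6.29 years ≈ 6 opaque zones.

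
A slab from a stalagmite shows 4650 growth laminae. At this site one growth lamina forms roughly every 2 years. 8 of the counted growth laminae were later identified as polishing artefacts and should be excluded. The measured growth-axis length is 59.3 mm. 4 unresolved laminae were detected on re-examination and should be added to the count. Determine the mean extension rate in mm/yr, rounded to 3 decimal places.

After corrections the count is 4650 − 8 + 4 = 4646 growth laminae.
4646 growth laminae at 2 years each span 4646 × 2 = 9292 years.
Mean rate = 59.3 mm / 9292 years ≈ 0.006 mm/yr.

0.006 mm/yr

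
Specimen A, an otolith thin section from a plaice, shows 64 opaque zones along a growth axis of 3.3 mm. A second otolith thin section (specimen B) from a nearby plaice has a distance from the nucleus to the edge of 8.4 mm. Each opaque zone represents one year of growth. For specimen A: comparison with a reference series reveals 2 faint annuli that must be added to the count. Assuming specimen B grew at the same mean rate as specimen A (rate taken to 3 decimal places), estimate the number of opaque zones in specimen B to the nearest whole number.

168 opaque zones

Specimen A: after corrections the count is 64 + 2 = 66 opaque zones.
A: Mean rate = 3.3 mm / 66 years ≈ 0.050 mm per year.
For B, 8.4 / 0.050 = 168.00 years ≈ 168 opaque zones.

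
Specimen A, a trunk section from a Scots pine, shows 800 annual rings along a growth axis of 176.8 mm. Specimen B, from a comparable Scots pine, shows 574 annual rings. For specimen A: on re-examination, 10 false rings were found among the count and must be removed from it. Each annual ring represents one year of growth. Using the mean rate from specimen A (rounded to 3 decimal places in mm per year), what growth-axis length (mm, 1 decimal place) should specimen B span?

Specimen A: correcting the raw count gives 800 − 10 = 790 true annual rings.
A: 176.8 mm over 790 years gives 176.8 / 790 ≈ 0.224 mm/year.
B's length ≈ 0.224 × 574 = 128.6 mm.

128.6 mm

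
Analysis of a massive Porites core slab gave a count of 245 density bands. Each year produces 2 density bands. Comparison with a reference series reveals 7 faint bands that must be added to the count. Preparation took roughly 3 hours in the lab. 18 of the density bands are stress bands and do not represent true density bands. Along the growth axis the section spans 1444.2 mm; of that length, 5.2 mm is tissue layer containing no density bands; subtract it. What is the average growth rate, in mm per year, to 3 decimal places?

True density band count = 245 − 18 + 7 = 234.
Dividing by 2 density bands per year: 234 / 2 = 117 years.
Removing the 5.2 mm offcut leaves 1444.2 − 5.2 = 1439.0 mm.
Mean rate = 1439.0 mm / 117 years ≈ 12.299 mm per year.

12.299 mm per year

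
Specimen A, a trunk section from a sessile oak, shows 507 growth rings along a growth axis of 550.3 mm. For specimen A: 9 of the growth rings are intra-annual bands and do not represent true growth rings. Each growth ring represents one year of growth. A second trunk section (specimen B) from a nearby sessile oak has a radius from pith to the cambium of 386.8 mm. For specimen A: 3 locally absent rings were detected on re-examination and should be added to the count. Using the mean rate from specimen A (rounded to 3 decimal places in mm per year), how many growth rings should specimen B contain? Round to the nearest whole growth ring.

352 growth rings

Specimen A: adjusted count: 507 − 9 + 3 = 501 growth rings.
A: Mean rate = 550.3 mm / 501 years ≈ 1.098 mm per year.
B spans 386.8 / 1.098 = 352.28 years ≈ 352 growth rings.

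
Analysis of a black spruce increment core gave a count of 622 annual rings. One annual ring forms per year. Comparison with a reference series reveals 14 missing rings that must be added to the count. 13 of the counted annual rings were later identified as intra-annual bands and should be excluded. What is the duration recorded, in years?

623 years

Correcting the raw count gives 622 − 13 + 14 = 623 true annual rings.
At one annual ring per year, that is 623 years.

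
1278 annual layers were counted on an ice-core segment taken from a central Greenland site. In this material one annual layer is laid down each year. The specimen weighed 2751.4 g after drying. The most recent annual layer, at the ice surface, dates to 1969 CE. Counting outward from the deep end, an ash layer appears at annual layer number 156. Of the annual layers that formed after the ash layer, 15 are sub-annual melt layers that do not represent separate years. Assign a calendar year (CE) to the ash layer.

862 CE

1278 − 156 = 1122 annual layers lie beyond the ash layer toward the ice surface.
Removing the 15 false annual layers leaves 1122 − 15 = 1107 true annual layers beyond the ash layer.
The annual layer at the ice surface is 1969 CE, so the ash layer dates to 1969 − 1107 = 862 CE.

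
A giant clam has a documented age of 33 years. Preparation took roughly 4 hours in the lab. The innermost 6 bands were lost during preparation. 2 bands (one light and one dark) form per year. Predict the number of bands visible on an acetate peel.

33 years at 2 bands per year gives 33 × 2 = 66 bands.
66 − 6 missed = 60 bands expected in the prepared section.

60 bands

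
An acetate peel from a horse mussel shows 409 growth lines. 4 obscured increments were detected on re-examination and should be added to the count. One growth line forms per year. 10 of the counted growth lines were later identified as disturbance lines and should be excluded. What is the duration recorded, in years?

True growth line count = 409 − 10 + 4 = 403.
With a one-to-one growth line periodicity this is 403 years.

403 years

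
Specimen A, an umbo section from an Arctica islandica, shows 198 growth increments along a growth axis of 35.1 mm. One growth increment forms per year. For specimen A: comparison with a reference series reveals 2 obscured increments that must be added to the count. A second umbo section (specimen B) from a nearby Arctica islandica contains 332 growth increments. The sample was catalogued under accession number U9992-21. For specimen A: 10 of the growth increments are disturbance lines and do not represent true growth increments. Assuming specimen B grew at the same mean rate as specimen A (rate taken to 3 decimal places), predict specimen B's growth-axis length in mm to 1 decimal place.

Specimen A: after corrections the count is 198 − 10 + 2 = 190 growth increments.
A: Extension rate ≈ 35.1 / 190 = 0.185 mm per year.
For B, 0.185 mm/year × 332 years = 61.4 mm.

61.4 mm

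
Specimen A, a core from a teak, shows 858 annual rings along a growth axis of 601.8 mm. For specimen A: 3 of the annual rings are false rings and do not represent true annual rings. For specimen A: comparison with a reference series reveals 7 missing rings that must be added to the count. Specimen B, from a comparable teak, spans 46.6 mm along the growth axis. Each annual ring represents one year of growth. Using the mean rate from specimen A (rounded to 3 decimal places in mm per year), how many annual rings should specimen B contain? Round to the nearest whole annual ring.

67 annual rings

Specimen A: correcting the raw count gives 858 − 3 + 7 = 862 true annual rings.
A: Mean rate = 601.8 mm / 862 years ≈ 0.698 mm/year.
B spans 46.6 / 0.698 = 66.76 years ≈ 67 annual rings.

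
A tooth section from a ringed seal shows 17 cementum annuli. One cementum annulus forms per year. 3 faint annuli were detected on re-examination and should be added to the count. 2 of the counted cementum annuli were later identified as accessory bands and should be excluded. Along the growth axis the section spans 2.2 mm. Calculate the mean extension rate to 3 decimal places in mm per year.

After corrections the count is 17 − 2 + 3 = 18 cementum annuli.
Mean rate = 2.2 mm / 18 years ≈ 0.122 mm per year.

0.122 mm per year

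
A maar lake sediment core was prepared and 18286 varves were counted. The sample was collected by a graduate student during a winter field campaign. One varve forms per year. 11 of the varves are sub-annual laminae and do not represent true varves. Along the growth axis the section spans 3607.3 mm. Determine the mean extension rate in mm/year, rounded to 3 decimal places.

After corrections the count is 18286 − 11 = 18275 varves.
Mean rate = 3607.3 mm / 18275 years ≈ 0.197 mm/year.

0.197 mm/year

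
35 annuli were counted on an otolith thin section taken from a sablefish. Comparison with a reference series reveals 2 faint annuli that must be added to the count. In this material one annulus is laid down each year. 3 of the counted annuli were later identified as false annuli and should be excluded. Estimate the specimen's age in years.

34 years

True annulus count = 35 − 3 + 2 = 34.
With a one-to-one annulus periodicity this is 34 years.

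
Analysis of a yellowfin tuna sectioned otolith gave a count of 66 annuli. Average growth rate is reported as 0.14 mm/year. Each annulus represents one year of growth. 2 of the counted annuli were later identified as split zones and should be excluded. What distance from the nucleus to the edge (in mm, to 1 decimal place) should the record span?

9.0 mm

Adjusted count: 66 − 2 = 64 annuli.
Predicted length = 0.14 mm/year × 64 years = 9.0 mm.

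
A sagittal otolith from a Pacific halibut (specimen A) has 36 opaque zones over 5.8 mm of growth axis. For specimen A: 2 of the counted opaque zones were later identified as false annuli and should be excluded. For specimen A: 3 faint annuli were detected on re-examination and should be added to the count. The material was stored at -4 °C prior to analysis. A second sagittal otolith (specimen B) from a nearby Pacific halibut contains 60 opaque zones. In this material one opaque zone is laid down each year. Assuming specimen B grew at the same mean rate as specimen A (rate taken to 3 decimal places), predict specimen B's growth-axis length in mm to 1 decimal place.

Specimen A: correcting the raw count gives 36 − 2 + 3 = 37 true opaque zones.
A: Extension rate ≈ 5.8 / 37 = 0.157 mm/year.
For B, 0.157 mm/year × 60 years = 9.4 mm.

9.4 mm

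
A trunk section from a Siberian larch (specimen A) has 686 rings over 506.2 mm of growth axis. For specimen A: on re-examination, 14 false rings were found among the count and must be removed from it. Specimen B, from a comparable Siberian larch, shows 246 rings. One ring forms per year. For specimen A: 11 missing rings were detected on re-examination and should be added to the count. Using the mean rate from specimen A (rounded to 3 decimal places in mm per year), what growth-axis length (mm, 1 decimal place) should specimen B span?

182.3 mm

Specimen A: correcting the raw count gives 686 − 14 + 11 = 683 true rings.
A: Extension rate ≈ 506.2 / 683 = 0.741 mm/yr.
B's length ≈ 0.741 × 246 = 182.3 mm.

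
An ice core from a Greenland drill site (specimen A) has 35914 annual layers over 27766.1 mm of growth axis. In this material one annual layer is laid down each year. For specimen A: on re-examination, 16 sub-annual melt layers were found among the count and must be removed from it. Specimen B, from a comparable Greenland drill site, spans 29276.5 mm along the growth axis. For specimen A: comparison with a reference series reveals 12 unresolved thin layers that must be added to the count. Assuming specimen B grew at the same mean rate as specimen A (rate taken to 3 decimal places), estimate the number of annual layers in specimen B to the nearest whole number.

Specimen A: adjusted count: 35914 − 16 + 12 = 35910 annual layers.
A: Extension rate ≈ 27766.1 / 35910 = 0.773 mm/year.
B spans 29276.5 / 0.773 = 37873.87 years ≈ 37874 annual layers.

37874 annual layers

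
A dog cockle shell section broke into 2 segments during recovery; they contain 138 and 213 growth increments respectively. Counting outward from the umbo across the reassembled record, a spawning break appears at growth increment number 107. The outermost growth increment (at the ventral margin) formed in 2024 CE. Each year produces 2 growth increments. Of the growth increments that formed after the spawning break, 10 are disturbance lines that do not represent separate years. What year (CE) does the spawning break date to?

1907 CE

Total growth increments = 138 + 213 = 351.
Between growth increment 107 and the ventral margin there are 351 − 107 = 244 growth increments.
Excluding 10 false growth increments: 244 − 10 = 234.
Dividing by 2 growth increments per year: 234 / 2 = 117 years.
Counting back 117 years from 2024 CE places the spawning break in 2024 − 117 = 1907 CE.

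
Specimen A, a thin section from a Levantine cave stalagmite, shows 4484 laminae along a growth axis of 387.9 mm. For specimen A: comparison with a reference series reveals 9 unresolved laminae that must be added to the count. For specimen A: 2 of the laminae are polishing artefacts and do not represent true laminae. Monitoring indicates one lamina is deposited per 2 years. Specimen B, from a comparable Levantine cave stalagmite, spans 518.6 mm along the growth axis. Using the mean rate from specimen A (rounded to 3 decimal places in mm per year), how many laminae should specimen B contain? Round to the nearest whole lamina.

Specimen A: adjusted count: 4484 − 2 + 9 = 4491 laminae.
Specimen A: at 2 years per lamina, 4491 × 2 = 8982 years.
A: 387.9 mm over 8982 years gives 387.9 / 8982 ≈ 0.043 mm/year.
B spans 518.6 / 0.043 = 12060.47 years; at 2 years per lamina that is 12060.47 / 2 ≈ 6030 laminae.

6030 laminae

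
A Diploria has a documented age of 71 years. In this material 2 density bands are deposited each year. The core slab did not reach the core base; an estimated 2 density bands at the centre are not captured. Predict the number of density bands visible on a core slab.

140 density bands

71 years at 2 density bands per year gives 71 × 2 = 142 density bands.
Less the 2 uncaptured density bands: 142 − 2 = 140.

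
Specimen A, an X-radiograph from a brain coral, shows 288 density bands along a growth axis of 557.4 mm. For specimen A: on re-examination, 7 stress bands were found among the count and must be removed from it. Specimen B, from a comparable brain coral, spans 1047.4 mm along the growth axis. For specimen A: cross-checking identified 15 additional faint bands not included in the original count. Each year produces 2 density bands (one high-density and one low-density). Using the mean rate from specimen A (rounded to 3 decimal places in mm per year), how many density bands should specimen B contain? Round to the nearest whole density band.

Specimen A: adjusted count: 288 − 7 + 15 = 296 density bands.
Specimen A: 296 density bands at 2 per year is 296 / 2 = 148 years.
A: Extension rate ≈ 557.4 / 148 = 3.766 mm/year.
Specimen B: 1047.4 mm / 3.766 mm per year = 278.12 years; at 2 density bands per year that is 278.12 × 2 ≈ 556 density bands.

556 density bands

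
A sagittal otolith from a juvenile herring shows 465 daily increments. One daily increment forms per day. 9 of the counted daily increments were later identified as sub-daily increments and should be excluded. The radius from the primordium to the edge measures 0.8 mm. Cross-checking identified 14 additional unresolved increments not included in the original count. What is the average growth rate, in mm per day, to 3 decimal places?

0.002 mm per day

After corrections the count is 465 − 9 + 14 = 470 daily increments.
Extension rate ≈ 0.8 / 470 = 0.002 mm per day.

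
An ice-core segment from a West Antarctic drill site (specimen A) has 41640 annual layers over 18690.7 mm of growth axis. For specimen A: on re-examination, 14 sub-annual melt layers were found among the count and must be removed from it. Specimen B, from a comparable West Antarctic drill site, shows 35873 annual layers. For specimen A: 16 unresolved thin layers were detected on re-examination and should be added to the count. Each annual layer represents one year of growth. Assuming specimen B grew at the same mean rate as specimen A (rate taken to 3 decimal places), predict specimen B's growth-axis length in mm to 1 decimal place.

Specimen A: true annual layer count = 41640 − 14 + 16 = 41642.
A: Mean rate = 18690.7 mm / 41642 years ≈ 0.449 mm/yr.
B's length ≈ 0.449 × 35873 = 16107.0 mm.

16107.0 mm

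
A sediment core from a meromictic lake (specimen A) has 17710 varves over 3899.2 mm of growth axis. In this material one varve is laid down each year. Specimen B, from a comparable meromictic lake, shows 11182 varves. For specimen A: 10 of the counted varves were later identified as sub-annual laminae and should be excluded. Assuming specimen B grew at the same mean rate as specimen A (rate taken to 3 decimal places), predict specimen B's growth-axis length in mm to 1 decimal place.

Specimen A: true varve count = 17710 − 10 = 17700.
A: Mean rate = 3899.2 mm / 17700 years ≈ 0.220 mm/year.
B's length ≈ 0.220 × 11182 = 2460.0 mm.

2460.0 mm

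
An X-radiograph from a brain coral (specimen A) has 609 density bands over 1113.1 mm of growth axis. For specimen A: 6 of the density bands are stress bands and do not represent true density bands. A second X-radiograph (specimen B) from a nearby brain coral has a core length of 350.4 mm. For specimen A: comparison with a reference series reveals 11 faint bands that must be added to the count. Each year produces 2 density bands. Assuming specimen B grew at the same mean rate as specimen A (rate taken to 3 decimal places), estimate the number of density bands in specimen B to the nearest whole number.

193 density bands

Specimen A: true density band count = 609 − 6 + 11 = 614.
Specimen A: dividing by 2 density bands per year: 614 / 2 = 307 years.
A: Mean rate = 1113.1 mm / 307 years ≈ 3.626 mm per year.
For B, 350.4 / 3.626 = 96.64 years; at 2 density bands per year that is 96.64 × 2 ≈ 193 density bands.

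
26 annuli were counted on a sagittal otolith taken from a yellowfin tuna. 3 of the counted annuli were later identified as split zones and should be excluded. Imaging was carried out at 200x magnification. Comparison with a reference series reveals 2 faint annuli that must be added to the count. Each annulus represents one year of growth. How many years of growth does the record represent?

25 yr

Correcting the raw count gives 26 − 3 + 2 = 25 true annuli.
One annulus per year makes the duration 25 years.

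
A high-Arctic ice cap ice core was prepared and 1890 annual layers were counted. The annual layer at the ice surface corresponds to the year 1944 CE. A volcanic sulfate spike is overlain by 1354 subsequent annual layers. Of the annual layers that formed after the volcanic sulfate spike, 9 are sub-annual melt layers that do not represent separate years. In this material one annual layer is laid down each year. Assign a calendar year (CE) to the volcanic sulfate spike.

1354 annual layers formed after the volcanic sulfate spike.
Excluding 9 false annual layers: 1354 − 9 = 1345.
1944 − 1345 = 599 CE.

599 CE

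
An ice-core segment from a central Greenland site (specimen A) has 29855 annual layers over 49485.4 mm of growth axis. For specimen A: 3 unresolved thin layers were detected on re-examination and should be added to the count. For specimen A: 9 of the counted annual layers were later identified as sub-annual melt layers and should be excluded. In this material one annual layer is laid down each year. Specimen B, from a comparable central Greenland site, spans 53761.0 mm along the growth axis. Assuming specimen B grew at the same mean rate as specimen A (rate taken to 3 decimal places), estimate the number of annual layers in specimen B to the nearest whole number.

Specimen A: correcting the raw count gives 29855 − 9 + 3 = 29849 true annual layers.
A: Mean rate = 49485.4 mm / 29849 years ≈ 1.658 mm/year.
B spans 53761.0 / 1.658 = 32425.21 years ≈ 32425 annual layers.

32425 annual layers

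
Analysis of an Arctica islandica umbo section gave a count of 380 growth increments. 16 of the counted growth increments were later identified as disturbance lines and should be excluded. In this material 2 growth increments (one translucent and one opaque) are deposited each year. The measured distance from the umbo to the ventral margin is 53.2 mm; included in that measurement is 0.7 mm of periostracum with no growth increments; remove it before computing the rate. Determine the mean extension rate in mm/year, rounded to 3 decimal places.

0.288 mm/year

Correcting the raw count gives 380 − 16 = 364 true growth increments.
With 2 growth increments per year, 364 / 2 = 182 years.
Net length = 53.2 − 0.7 = 52.5 mm.
52.5 mm over 182 years gives 52.5 / 182 ≈ 0.288 mm/year.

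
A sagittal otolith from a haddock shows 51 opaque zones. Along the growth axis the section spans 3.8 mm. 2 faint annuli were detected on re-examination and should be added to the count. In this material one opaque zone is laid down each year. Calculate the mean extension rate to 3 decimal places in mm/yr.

0.072 mm/yr

Correcting the raw count gives 51 + 2 = 53 true opaque zones.
Extension rate ≈ 3.8 / 53 = 0.072 mm/yr.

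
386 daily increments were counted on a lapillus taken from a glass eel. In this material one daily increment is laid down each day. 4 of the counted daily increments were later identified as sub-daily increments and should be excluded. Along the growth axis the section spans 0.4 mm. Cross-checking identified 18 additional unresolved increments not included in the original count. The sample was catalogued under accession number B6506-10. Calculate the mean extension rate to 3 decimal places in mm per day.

0.001 mm per day

Correcting the raw count gives 386 − 4 + 18 = 400 true daily increments.
Extension rate ≈ 0.4 / 400 = 0.001 mm per day.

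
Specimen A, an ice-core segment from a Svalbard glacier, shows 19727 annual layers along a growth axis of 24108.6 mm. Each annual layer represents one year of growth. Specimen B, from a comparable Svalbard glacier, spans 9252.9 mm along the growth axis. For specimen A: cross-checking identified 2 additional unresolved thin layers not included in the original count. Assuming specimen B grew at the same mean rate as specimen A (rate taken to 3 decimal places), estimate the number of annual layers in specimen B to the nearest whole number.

Specimen A: true annual layer count = 19727 + 2 = 19729.
A: Mean rate = 24108.6 mm / 19729 years ≈ 1.222 mm per year.
B spans 9252.9 / 1.222 = 7571.93 years ≈ 7572 annual layers.

7572 annual layers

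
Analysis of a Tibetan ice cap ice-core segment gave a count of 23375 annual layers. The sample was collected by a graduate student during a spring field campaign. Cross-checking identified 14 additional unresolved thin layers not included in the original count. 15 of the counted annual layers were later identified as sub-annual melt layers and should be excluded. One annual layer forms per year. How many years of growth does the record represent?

Adjusted count: 23375 − 15 + 14 = 23374 annual layers.
With a one-to-one annual layer periodicity this is 23374 years.

23374 years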